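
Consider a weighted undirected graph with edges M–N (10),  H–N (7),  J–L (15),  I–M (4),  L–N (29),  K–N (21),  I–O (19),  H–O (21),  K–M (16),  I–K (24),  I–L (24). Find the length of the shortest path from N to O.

Some routes from N to O:
N→H→O: 7 + 21 = 28
N→K→I→O: 21 + 24 + 19 = 64
N→K→M→I→O: 21 + 16 + 4 + 19 = 60
N→M→I→O: 10 + 4 + 19 = 33
Best route has total 28.

28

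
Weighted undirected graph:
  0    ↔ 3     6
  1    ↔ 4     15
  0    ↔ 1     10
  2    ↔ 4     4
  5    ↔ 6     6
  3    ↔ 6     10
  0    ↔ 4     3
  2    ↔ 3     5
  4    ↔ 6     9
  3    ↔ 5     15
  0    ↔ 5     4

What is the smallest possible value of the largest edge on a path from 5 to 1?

A few of the 5→1 routes:
5 -> 0 -> 1: max(4, 10) = 10
5 -> 6 -> 4 -> 0 -> 1: max(6, 9, 3, 10) = 10
5 -> 6 -> 4 -> 2 -> 3 -> 0 -> 1: max(6, 9, 4, 5, 6, 10) = 10
Best route has worst link 10.

10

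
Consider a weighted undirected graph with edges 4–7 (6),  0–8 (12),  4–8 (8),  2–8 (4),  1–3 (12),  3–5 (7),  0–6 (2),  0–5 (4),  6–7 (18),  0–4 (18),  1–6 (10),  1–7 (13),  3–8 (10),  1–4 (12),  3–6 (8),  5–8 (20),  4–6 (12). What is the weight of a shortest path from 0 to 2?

16

A few of the 0→2 routes:
0 → 8 → 2: 12 + 4 = 16
0 → 6 → 4 → 8 → 2: 2 + 12 + 8 + 4 = 26
0 → 6 → 3 → 8 → 2: 2 + 8 + 10 + 4 = 24
0 → 5 → 3 → 8 → 2: 4 + 7 + 10 + 4 = 25
0 → 5 → 8 → 2: 4 + 20 + 4 = 28
Shortest: 16.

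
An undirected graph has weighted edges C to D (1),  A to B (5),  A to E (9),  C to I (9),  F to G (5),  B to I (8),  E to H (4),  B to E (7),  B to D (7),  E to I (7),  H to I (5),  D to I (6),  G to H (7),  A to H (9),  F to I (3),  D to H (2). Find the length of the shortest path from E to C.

7

Some routes from E to C:
E → I → D → C: 7 + 6 + 1 = 14
E → I → H → D → C: 7 + 5 + 2 + 1 = 15
E → B → D → C: 7 + 7 + 1 = 15
E → H → D → C: 4 + 2 + 1 = 7
Shortest: 7.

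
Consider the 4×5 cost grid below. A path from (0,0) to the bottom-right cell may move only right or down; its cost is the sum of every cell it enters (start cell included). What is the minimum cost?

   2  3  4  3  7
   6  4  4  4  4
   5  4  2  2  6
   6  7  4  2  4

23

One optimal route is [0,0] -> [0,1] -> [0,2] -> [1,2] -> [2,2] -> [2,3] -> [3,3] -> [3,4].
Its cost is 2 + 3 + 4 + 4 + 2 + 2 + 2 + 4 = 23.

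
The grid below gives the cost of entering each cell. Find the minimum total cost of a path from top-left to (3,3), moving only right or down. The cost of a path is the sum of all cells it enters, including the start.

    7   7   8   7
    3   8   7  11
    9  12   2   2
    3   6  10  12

Take (0,0) -> (1,0) -> (1,1) -> (1,2) -> (2,2) -> (2,3) -> (3,3) for a total of 7 + 3 + 8 + 7 + 2 + 2 + 12 = 41.

41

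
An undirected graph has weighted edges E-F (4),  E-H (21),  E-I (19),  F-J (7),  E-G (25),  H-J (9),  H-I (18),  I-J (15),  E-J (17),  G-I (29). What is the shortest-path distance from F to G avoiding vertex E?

Candidate routes:
F -> J -> I -> G: 7 + 15 + 29 = 51
F -> J -> H -> I -> G: 7 + 9 + 18 + 29 = 63
Shortest: 51.

51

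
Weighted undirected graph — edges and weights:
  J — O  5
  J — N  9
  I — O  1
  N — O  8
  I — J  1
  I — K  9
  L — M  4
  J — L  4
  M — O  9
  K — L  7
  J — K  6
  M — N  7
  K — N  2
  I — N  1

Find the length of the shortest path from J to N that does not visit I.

8

A few of the J→N routes:
J → O → N: 5 + 8 = 13
J → N: 9
J → K → N: 6 + 2 = 8
J → L → K → N: 4 + 7 + 2 = 13
Shortest: 8.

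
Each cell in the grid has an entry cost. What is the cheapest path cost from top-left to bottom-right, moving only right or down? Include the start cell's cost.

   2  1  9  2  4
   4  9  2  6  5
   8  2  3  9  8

31

One optimal route is r0c0→r0c1→r0c2→r0c3→r0c4→r1c4→r2c4.
Its cost is 2 + 1 + 9 + 2 + 4 + 5 + 8 = 31.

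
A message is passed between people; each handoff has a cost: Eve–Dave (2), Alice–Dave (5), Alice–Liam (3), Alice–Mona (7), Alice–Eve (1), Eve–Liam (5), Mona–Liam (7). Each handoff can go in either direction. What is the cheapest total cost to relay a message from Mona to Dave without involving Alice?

14

Routes from Mona to Dave avoiding Alice:
Mona - Liam - Eve - Dave: 7 + 5 + 2 = 14
Best route has total 14.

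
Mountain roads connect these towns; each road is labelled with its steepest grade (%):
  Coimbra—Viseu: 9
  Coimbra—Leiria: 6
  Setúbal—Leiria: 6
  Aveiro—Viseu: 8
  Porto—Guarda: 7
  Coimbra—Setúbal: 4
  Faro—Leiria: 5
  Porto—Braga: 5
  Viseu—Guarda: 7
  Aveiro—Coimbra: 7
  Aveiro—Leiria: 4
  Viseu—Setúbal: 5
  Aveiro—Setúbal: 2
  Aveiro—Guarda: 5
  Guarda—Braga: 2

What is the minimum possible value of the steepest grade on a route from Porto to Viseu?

Checking several routes:
Porto-Braga-Guarda-Aveiro-Leiria-Setúbal-Viseu: max(5, 2, 5, 4, 6, 5) = 6
Porto-Braga-Guarda-Aveiro-Setúbal-Viseu: max(5, 2, 5, 2, 5) = 5
Porto-Braga-Guarda-Aveiro-Leiria-Coimbra-Setúbal-Viseu: max(5, 2, 5, 4, 6, 4, 5) = 6
Porto-Braga-Guarda-Aveiro-Coimbra-Setúbal-Viseu: max(5, 2, 5, 7, 4, 5) = 7
The minimum achievable maximum is 5%.

5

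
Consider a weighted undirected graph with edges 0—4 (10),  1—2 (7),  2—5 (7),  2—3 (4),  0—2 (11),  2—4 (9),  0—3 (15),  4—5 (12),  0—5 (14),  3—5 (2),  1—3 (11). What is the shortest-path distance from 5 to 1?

Some routes from 5 to 1:
5 - 2 - 1: 7 + 7 = 14
5 - 2 - 3 - 1: 7 + 4 + 11 = 22
5 - 3 - 1: 2 + 11 = 13
5 - 3 - 2 - 1: 2 + 4 + 7 = 13
Best route has total 13.

13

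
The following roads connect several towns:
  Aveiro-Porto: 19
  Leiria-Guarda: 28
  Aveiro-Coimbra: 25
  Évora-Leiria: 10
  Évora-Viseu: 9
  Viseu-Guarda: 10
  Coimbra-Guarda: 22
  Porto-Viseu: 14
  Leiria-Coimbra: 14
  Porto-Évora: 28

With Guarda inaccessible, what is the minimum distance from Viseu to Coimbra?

Routes from Viseu to Coimbra avoiding Guarda:
Viseu - Évora - Leiria - Coimbra: 9 + 10 + 14 = 33
Viseu - Porto - Évora - Leiria - Coimbra: 14 + 28 + 10 + 14 = 66
Viseu - Porto - Aveiro - Coimbra: 14 + 19 + 25 = 58
Viseu - Évora - Porto - Aveiro - Coimbra: 9 + 28 + 19 + 25 = 81
Best route has total 33.

33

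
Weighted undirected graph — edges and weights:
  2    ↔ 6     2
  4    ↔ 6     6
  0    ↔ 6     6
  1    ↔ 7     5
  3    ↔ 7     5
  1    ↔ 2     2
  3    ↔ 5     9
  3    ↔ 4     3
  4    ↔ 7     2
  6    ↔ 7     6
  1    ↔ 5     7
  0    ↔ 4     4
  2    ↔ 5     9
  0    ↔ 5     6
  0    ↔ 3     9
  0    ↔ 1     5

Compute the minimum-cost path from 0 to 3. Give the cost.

Comparing a few candidate routes:
0 → 4 → 7 → 3: 4 + 2 + 5 = 11
0 → 4 → 3: 4 + 3 = 7
0 → 3: 9
The minimum is 7.

7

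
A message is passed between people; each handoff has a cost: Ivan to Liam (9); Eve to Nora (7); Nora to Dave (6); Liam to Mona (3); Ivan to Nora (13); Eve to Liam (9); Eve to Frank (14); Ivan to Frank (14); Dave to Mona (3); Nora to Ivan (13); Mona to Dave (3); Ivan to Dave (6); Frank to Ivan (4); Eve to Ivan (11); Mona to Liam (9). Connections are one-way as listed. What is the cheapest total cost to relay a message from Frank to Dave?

10

Routes from Frank to Dave:
Frank -> Ivan -> Dave: 4 + 6 = 10
Frank -> Ivan -> Nora -> Dave: 4 + 13 + 6 = 23
Frank -> Ivan -> Liam -> Mona -> Dave: 4 + 9 + 3 + 3 = 19
The minimum is 10.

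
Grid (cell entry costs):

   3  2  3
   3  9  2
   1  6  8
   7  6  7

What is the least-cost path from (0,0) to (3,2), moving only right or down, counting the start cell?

One optimal route is [0,0]→[0,1]→[0,2]→[1,2]→[2,2]→[3,2].
Its cost is 3 + 2 + 3 + 2 + 8 + 7 = 25.

25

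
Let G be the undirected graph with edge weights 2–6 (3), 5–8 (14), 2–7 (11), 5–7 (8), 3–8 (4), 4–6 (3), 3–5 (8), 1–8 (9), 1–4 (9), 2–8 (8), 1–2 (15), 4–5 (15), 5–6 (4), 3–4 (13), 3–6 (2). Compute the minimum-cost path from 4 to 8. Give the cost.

9

Comparing a few candidate routes:
4→3→8: 13 + 4 = 17
4→6→2→8: 3 + 3 + 8 = 14
4→6→3→8: 3 + 2 + 4 = 9
Best route has total 9.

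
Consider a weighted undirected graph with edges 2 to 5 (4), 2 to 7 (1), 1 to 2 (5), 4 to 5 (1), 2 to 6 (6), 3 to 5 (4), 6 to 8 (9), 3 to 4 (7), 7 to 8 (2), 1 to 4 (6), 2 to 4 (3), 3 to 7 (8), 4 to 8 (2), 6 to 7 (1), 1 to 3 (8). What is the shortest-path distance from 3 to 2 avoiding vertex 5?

9

A few of the 3→2 routes:
3 → 1 → 2: 8 + 5 = 13
3 → 4 → 8 → 7 → 2: 7 + 2 + 2 + 1 = 12
3 → 7 → 8 → 4 → 2: 8 + 2 + 2 + 3 = 15
3 → 7 → 6 → 2: 8 + 1 + 6 = 15
3 → 4 → 2: 7 + 3 = 10
3 → 7 → 2: 8 + 1 = 9
Shortest: 9.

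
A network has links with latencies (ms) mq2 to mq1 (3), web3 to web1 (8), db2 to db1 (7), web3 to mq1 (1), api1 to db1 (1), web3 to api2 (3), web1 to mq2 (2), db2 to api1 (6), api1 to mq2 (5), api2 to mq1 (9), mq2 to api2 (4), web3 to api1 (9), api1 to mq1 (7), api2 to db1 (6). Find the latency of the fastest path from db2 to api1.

Comparing a few candidate routes:
db2 → db1 → api2 → web3 → mq1 → mq2 → api1: 7 + 6 + 3 + 1 + 3 + 5 = 25
db2 → db1 → api2 → web3 → mq1 → api1: 7 + 6 + 3 + 1 + 7 = 24
db2 → db1 → api1: 7 + 1 = 8
db2 → api1: 6
db2 → db1 → api2 → web3 → api1: 7 + 6 + 3 + 9 = 25
db2 → db1 → api2 → mq2 → api1: 7 + 6 + 4 + 5 = 22
Shortest: 6 ms.

6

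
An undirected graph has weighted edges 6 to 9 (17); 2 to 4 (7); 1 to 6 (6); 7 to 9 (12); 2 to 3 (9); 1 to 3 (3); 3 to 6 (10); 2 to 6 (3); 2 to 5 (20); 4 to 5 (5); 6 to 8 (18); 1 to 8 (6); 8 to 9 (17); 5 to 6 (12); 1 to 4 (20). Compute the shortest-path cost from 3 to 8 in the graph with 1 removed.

28

A few of the 3→8 routes:
3 → 2 → 6 → 8: 9 + 3 + 18 = 30
3 → 2 → 5 → 6 → 8: 9 + 20 + 12 + 18 = 59
3 → 6 → 9 → 8: 10 + 17 + 17 = 44
3 → 6 → 8: 10 + 18 = 28
3 → 2 → 6 → 9 → 8: 9 + 3 + 17 + 17 = 46
3 → 2 → 4 → 5 → 6 → 8: 9 + 7 + 5 + 12 + 18 = 51
The minimum is 28.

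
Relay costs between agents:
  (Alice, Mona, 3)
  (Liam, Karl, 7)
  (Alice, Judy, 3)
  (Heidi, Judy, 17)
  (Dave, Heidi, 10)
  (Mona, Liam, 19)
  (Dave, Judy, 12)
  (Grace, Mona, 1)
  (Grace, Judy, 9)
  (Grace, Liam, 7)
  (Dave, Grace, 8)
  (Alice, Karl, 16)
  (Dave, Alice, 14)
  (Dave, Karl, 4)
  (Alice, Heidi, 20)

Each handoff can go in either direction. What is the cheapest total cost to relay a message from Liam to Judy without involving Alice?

A few of the Liam→Judy routes:
Liam - Mona - Grace - Judy: 19 + 1 + 9 = 29
Liam - Karl - Dave - Judy: 7 + 4 + 12 = 23
Liam - Grace - Judy: 7 + 9 = 16
Liam - Grace - Dave - Judy: 7 + 8 + 12 = 27
Liam - Karl - Dave - Grace - Judy: 7 + 4 + 8 + 9 = 28
The minimum is 16.

16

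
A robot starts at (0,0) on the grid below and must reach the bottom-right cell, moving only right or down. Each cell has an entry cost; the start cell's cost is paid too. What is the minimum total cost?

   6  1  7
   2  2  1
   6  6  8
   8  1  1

Take [0,0]→[0,1]→[1,1]→[2,1]→[3,1]→[3,2] for a total of 6 + 1 + 2 + 6 + 1 + 1 = 17.

17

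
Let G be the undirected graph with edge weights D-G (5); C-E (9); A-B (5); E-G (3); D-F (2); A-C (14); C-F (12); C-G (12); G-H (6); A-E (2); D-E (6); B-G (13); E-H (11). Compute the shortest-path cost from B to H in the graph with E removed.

19

Paths from B to H avoiding E:
B - A - C - F - D - G - H: 5 + 14 + 12 + 2 + 5 + 6 = 44
B - G - H: 13 + 6 = 19
B - A - C - G - H: 5 + 14 + 12 + 6 = 37
Shortest: 19.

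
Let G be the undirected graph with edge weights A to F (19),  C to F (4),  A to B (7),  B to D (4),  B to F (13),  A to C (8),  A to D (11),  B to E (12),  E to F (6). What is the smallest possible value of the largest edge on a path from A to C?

A few of the A→C routes:
A-D-B-E-F-C: max(11, 4, 12, 6, 4) = 12
A-C: max(8) = 8
A-D-B-F-C: max(11, 4, 13, 4) = 13
A-B-E-F-C: max(7, 12, 6, 4) = 12
Best route has worst link 8.

8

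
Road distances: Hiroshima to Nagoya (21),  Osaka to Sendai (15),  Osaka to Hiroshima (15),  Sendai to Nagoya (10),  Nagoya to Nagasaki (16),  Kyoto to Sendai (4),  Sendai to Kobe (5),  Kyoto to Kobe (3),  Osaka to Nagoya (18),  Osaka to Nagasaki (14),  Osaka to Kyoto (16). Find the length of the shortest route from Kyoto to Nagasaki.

Checking several routes:
Kyoto → Osaka → Nagasaki: 16 + 14 = 30
Kyoto → Sendai → Nagoya → Nagasaki: 4 + 10 + 16 = 30
Kyoto → Sendai → Osaka → Nagasaki: 4 + 15 + 14 = 33
Best route has total 30.

30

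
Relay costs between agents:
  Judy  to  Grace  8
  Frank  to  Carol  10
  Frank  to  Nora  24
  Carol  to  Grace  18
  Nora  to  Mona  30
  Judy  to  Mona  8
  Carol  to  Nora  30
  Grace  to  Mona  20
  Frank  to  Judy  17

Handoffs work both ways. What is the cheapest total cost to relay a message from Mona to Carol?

34

Some routes from Mona to Carol:
Mona - Grace - Judy - Frank - Carol: 20 + 8 + 17 + 10 = 55
Mona - Grace - Carol: 20 + 18 = 38
Mona - Judy - Grace - Carol: 8 + 8 + 18 = 34
Mona - Judy - Frank - Carol: 8 + 17 + 10 = 35
Best route has total 34.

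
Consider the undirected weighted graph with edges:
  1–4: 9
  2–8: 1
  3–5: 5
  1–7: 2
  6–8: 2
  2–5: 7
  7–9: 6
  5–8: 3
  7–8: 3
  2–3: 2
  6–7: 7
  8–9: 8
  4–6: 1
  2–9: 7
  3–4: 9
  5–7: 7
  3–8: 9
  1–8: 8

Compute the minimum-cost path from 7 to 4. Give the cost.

Comparing a few candidate routes:
7-8-6-4: 3 + 2 + 1 = 6
7-5-8-6-4: 7 + 3 + 2 + 1 = 13
7-1-4: 2 + 9 = 11
7-6-4: 7 + 1 = 8
Best route has total 6.

6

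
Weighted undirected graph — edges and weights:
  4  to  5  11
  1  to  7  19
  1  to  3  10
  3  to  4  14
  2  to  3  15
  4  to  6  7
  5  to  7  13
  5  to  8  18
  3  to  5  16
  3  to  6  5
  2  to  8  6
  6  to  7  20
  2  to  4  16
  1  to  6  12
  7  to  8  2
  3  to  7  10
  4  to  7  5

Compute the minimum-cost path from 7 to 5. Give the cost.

13

Some routes from 7 to 5:
7 → 3 → 5: 10 + 16 = 26
7 → 3 → 6 → 4 → 5: 10 + 5 + 7 + 11 = 33
7 → 4 → 5: 5 + 11 = 16
7 → 8 → 5: 2 + 18 = 20
7 → 5: 13
The minimum is 13.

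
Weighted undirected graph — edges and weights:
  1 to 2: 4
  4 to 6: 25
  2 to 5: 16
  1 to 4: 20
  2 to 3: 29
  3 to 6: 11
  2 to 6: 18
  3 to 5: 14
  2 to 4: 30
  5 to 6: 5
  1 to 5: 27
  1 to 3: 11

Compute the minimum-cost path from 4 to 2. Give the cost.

Some routes from 4 to 2:
4 - 6 - 2: 25 + 18 = 43
4 - 2: 30
4 - 1 - 2: 20 + 4 = 24
The minimum is 24.

24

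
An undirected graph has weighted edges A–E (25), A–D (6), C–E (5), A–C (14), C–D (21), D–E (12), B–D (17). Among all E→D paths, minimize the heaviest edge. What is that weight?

12

Routes from E to D:
E-A-D: max(25, 6) = 25
E-C-D: max(5, 21) = 21
E-C-A-D: max(5, 14, 6) = 14
E-D: max(12) = 12
E-A-C-D: max(25, 14, 21) = 25
The minimum achievable maximum is 12.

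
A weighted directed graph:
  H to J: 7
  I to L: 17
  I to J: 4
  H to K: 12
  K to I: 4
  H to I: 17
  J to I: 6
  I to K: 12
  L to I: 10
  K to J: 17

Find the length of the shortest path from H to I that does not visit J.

16

Paths from H to I avoiding J:
H-I: 17
H-K-I: 12 + 4 = 16
Shortest: 16.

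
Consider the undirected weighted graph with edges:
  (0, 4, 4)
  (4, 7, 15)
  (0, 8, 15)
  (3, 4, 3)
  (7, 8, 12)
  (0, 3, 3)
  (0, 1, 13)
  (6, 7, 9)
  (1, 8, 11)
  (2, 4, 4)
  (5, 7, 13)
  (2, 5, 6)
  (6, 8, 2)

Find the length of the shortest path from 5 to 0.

14

Comparing a few candidate routes:
5→7→6→8→0: 13 + 9 + 2 + 15 = 39
5→7→4→0: 13 + 15 + 4 = 32
5→2→4→0: 6 + 4 + 4 = 14
5→2→4→3→0: 6 + 4 + 3 + 3 = 16
5→7→4→3→0: 13 + 15 + 3 + 3 = 34
Best route has total 14.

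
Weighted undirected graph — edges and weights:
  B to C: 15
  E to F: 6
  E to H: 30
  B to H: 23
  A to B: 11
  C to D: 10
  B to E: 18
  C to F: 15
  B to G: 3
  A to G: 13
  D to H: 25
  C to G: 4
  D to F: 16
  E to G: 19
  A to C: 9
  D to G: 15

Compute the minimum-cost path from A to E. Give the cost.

29

Checking several routes:
A → B → E: 11 + 18 = 29
A → B → G → E: 11 + 3 + 19 = 33
A → C → F → E: 9 + 15 + 6 = 30
A → C → G → E: 9 + 4 + 19 = 32
A → G → E: 13 + 19 = 32
Shortest: 29.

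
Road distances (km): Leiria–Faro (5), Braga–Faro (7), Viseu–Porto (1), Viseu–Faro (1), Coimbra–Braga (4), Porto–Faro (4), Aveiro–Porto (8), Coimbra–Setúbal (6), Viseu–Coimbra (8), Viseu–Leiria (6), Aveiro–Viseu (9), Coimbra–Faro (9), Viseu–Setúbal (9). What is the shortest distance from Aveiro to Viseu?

9

A few of the Aveiro→Viseu routes:
Aveiro-Viseu: 9
Aveiro-Porto-Viseu: 8 + 1 = 9
Aveiro-Porto-Faro-Viseu: 8 + 4 + 1 = 13
Aveiro-Porto-Faro-Leiria-Viseu: 8 + 4 + 5 + 6 = 23
The minimum is 9 km.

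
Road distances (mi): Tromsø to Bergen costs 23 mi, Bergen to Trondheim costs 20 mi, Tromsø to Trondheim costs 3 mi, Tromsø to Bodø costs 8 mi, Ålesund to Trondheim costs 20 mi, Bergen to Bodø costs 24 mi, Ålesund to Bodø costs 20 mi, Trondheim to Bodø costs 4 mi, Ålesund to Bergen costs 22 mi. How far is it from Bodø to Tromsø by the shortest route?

7

Some routes from Bodø to Tromsø:
Bodø - Trondheim - Tromsø: 4 + 3 = 7
Bodø - Ålesund - Trondheim - Tromsø: 20 + 20 + 3 = 43
Bodø - Tromsø: 8
Best route has total 7 mi.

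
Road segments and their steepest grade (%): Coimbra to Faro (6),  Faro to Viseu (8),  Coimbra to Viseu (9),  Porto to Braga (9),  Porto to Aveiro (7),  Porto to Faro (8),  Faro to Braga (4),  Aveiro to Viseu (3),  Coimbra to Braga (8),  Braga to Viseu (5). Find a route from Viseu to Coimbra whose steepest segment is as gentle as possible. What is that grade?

6

Comparing a few candidate routes:
Viseu - Braga - Faro - Coimbra: max(5, 4, 6) = 6
Viseu - Faro - Coimbra: max(8, 6) = 8
Viseu - Aveiro - Porto - Faro - Coimbra: max(3, 7, 8, 6) = 8
Viseu - Aveiro - Porto - Faro - Braga - Coimbra: max(3, 7, 8, 4, 8) = 8
Viseu - Braga - Coimbra: max(5, 8) = 8
Best route has worst link 6%.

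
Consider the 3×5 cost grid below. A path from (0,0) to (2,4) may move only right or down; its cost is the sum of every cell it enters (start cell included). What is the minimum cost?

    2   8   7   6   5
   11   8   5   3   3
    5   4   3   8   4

One optimal route is (0,0) -> (0,1) -> (0,2) -> (1,2) -> (1,3) -> (1,4) -> (2,4).
Its cost is 2 + 8 + 7 + 5 + 3 + 3 + 4 = 32.

32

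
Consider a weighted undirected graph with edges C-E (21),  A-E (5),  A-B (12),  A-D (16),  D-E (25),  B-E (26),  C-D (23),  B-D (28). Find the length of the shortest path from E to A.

Comparing a few candidate routes:
E-B-A: 26 + 12 = 38
E-A: 5
E-D-A: 25 + 16 = 41
Best route has total 5.

5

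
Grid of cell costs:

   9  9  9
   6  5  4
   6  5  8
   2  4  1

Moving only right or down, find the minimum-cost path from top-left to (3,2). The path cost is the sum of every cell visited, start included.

28

Cheapest: r0c0 → r1c0 → r2c0 → r3c0 → r3c1 → r3c2
  9 + 6 + 6 + 2 + 4 + 1 = 28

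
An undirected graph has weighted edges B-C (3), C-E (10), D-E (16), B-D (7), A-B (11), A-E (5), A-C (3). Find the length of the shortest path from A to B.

6

Some routes from A to B:
A-C-B: 3 + 3 = 6
A-E-C-B: 5 + 10 + 3 = 18
A-B: 11
The minimum is 6.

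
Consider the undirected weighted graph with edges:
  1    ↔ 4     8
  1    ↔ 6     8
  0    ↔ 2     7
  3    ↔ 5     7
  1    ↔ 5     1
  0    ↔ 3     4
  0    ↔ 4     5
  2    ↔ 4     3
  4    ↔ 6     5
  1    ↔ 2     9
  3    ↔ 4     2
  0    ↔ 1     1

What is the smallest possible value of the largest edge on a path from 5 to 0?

1

Comparing a few candidate routes:
5 - 3 - 0: max(7, 4) = 7
5 - 3 - 4 - 0: max(7, 2, 5) = 7
5 - 1 - 0: max(1, 1) = 1
5 - 3 - 4 - 2 - 0: max(7, 2, 3, 7) = 7
Smallest bottleneck: 1.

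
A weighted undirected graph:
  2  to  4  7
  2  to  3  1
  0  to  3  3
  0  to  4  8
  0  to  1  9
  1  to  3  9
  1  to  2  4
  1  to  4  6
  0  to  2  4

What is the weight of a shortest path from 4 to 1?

Checking several routes:
4-0-2-1: 8 + 4 + 4 = 16
4-1: 6
4-2-1: 7 + 4 = 11
4-0-3-2-1: 8 + 3 + 1 + 4 = 16
Shortest: 6.

6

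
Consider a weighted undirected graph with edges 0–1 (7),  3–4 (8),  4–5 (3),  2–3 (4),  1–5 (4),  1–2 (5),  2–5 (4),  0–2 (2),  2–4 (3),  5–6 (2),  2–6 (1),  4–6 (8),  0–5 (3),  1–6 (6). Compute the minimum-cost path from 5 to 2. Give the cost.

3

Checking several routes:
5 → 0 → 2: 3 + 2 = 5
5 → 4 → 2: 3 + 3 = 6
5 → 2: 4
5 → 6 → 2: 2 + 1 = 3
5 → 1 → 2: 4 + 5 = 9
Shortest: 3.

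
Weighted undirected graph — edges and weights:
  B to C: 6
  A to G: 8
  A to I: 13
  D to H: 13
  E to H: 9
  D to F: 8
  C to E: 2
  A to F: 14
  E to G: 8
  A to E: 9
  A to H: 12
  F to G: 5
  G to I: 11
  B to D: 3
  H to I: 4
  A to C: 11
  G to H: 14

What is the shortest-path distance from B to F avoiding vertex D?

Checking several routes:
B → C → E → A → F: 6 + 2 + 9 + 14 = 31
B → C → E → H → G → F: 6 + 2 + 9 + 14 + 5 = 36
B → C → A → G → F: 6 + 11 + 8 + 5 = 30
B → C → E → A → G → F: 6 + 2 + 9 + 8 + 5 = 30
B → C → E → G → F: 6 + 2 + 8 + 5 = 21
B → C → A → F: 6 + 11 + 14 = 31
The minimum is 21.

21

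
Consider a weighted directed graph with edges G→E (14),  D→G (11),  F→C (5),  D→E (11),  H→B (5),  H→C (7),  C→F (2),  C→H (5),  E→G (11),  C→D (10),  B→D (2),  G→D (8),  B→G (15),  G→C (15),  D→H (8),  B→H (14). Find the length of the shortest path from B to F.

19

Some routes from B to F:
B - D - G - C - F: 2 + 11 + 15 + 2 = 30
B - G - C - F: 15 + 15 + 2 = 32
B - D - H - C - F: 2 + 8 + 7 + 2 = 19
B - H - C - F: 14 + 7 + 2 = 23
B - G - D - H - C - F: 15 + 8 + 8 + 7 + 2 = 40
The minimum is 19.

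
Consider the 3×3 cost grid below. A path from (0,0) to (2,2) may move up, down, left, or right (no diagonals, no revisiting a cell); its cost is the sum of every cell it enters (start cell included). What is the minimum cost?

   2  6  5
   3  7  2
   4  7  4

One optimal route is r0c0 → r1c0 → r1c1 → r1c2 → r2c2.
Its cost is 2 + 3 + 7 + 2 + 4 = 18.

18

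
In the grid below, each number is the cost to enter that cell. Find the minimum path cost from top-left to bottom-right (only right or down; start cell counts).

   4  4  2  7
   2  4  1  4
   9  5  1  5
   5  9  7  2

19

Cheapest: r0c0→r0c1→r0c2→r1c2→r2c2→r2c3→r3c3
  4 + 4 + 2 + 1 + 1 + 5 + 2 = 19
(Top row then right column would cost 28.)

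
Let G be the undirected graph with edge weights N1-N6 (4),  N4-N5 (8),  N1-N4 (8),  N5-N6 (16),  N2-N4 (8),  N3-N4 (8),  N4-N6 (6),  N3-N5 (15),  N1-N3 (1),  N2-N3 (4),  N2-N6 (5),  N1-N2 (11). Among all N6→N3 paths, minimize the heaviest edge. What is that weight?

4

A few of the N6→N3 routes:
N6-N4-N1-N3: max(6, 8, 1) = 8
N6-N4-N2-N3: max(6, 8, 4) = 8
N6-N2-N3: max(5, 4) = 5
N6-N2-N4-N1-N3: max(5, 8, 8, 1) = 8
N6-N4-N3: max(6, 8) = 8
N6-N1-N3: max(4, 1) = 4
Best route has worst link 4.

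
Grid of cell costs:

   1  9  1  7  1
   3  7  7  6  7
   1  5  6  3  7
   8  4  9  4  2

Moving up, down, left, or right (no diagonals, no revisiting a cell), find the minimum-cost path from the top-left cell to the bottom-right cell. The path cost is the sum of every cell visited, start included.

Take (0,0) (1,0) (2,0) (2,1) (2,2) (2,3) (3,3) (3,4) for a total of 1 + 3 + 1 + 5 + 6 + 3 + 4 + 2 = 25.

25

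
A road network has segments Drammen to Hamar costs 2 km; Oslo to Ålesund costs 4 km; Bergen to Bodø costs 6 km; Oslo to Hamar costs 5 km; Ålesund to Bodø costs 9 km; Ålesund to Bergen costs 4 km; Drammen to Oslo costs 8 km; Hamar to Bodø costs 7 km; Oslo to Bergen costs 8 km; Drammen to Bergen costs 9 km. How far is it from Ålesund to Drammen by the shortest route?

A few of the Ålesund→Drammen routes:
Ålesund -> Oslo -> Hamar -> Drammen: 4 + 5 + 2 = 11
Ålesund -> Oslo -> Drammen: 4 + 8 = 12
Ålesund -> Bergen -> Drammen: 4 + 9 = 13
Shortest: 11 km.

11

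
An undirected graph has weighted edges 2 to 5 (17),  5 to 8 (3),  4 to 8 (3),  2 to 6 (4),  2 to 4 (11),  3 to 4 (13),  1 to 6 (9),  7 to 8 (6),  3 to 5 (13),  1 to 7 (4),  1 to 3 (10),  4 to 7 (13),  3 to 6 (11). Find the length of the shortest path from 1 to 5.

13

A few of the 1→5 routes:
1 → 7 → 8 → 5: 4 + 6 + 3 = 13
1 → 7 → 4 → 8 → 5: 4 + 13 + 3 + 3 = 23
1 → 3 → 4 → 8 → 5: 10 + 13 + 3 + 3 = 29
1 → 3 → 5: 10 + 13 = 23
1 → 6 → 2 → 4 → 8 → 5: 9 + 4 + 11 + 3 + 3 = 30
Shortest: 13.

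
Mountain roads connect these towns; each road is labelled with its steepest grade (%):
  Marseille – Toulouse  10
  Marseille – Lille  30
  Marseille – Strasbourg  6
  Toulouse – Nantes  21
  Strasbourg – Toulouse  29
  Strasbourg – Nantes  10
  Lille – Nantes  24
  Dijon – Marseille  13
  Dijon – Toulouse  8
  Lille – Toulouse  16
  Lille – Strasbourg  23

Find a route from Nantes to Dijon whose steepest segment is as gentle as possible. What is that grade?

10

A few of the Nantes→Dijon routes:
Nantes-Strasbourg-Marseille-Toulouse-Dijon: max(10, 6, 10, 8) = 10
Nantes-Toulouse-Dijon: max(21, 8) = 21
Nantes-Toulouse-Marseille-Dijon: max(21, 10, 13) = 21
Nantes-Strasbourg-Lille-Toulouse-Dijon: max(10, 23, 16, 8) = 23
Nantes-Strasbourg-Lille-Toulouse-Marseille-Dijon: max(10, 23, 16, 10, 13) = 23
Nantes-Strasbourg-Marseille-Dijon: max(10, 6, 13) = 13
Smallest bottleneck: 10%.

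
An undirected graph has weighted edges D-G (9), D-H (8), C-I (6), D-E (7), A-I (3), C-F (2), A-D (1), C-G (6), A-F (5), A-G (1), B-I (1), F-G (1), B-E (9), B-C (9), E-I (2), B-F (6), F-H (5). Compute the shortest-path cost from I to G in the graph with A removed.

Checking several routes:
I-B-C-G: 1 + 9 + 6 = 16
I-B-C-F-G: 1 + 9 + 2 + 1 = 13
I-C-G: 6 + 6 = 12
I-B-F-C-G: 1 + 6 + 2 + 6 = 15
I-B-F-G: 1 + 6 + 1 = 8
I-C-F-G: 6 + 2 + 1 = 9
The minimum is 8.

8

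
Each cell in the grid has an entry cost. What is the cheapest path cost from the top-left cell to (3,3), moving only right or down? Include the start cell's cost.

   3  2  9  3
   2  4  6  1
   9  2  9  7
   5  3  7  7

28

Path r0c0→r0c1→r1c1→r2c1→r3c1→r3c2→r3c3: 3 + 2 + 4 + 2 + 3 + 7 + 7 = 28.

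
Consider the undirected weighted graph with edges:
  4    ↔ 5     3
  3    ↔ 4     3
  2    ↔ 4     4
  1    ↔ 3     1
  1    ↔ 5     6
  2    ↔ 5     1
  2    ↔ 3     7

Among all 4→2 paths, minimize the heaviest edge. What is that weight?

Comparing a few candidate routes:
4→2: max(4) = 4
4→5→2: max(3, 1) = 3
4→3→1→5→2: max(3, 1, 6, 1) = 6
The minimum achievable maximum is 3.

3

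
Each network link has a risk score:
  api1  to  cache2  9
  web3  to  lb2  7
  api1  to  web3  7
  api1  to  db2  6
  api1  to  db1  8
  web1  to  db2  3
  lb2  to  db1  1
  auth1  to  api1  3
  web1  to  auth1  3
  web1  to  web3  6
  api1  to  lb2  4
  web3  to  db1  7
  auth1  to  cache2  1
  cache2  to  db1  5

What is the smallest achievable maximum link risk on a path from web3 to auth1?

6

A few of the web3→auth1 routes:
web3 - web1 - db2 - api1 - lb2 - db1 - cache2 - auth1: max(6, 3, 6, 4, 1, 5, 1) = 6
web3 - web1 - db2 - api1 - auth1: max(6, 3, 6, 3) = 6
web3 - db1 - lb2 - api1 - auth1: max(7, 1, 4, 3) = 7
web3 - web1 - auth1: max(6, 3) = 6
Smallest bottleneck: 6.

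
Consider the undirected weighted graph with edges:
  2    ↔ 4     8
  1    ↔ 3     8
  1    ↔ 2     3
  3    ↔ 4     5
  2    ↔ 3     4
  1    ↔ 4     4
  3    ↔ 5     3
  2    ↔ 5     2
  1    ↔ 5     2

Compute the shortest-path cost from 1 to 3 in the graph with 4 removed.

5

Candidate routes:
1-5-2-3: 2 + 2 + 4 = 8
1-3: 8
1-5-3: 2 + 3 = 5
1-2-3: 3 + 4 = 7
1-2-5-3: 3 + 2 + 3 = 8
The minimum is 5.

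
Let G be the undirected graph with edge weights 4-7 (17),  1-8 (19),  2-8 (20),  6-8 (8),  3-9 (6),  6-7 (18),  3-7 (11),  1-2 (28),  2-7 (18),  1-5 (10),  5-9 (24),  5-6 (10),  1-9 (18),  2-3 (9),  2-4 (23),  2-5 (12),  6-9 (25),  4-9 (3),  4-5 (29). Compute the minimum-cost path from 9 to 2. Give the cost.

Checking several routes:
9 - 3 - 7 - 2: 6 + 11 + 18 = 35
9 - 5 - 2: 24 + 12 = 36
9 - 4 - 2: 3 + 23 = 26
9 - 3 - 2: 6 + 9 = 15
The minimum is 15.

15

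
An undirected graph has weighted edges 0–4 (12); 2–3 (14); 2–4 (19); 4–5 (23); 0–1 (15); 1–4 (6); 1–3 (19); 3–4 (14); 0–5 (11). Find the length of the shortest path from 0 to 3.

Comparing a few candidate routes:
0-1-4-3: 15 + 6 + 14 = 35
0-4-3: 12 + 14 = 26
0-1-3: 15 + 19 = 34
The minimum is 26.

26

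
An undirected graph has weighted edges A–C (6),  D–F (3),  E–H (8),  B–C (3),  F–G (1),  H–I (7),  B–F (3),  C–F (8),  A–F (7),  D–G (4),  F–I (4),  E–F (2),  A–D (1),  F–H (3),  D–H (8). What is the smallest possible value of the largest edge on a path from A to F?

3

Comparing a few candidate routes:
A - D - G - F: max(1, 4, 1) = 4
A - F: max(7) = 7
A - D - F: max(1, 3) = 3
A - D - H - E - F: max(1, 8, 8, 2) = 8
A - C - B - F: max(6, 3, 3) = 6
The minimum achievable maximum is 3.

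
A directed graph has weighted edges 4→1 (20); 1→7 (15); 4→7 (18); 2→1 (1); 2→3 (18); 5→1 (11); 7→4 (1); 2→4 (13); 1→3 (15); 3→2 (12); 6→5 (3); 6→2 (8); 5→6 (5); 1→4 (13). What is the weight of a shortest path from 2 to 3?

16

Routes from 2 to 3:
2 → 3: 18
2 → 1 → 3: 1 + 15 = 16
2 → 4 → 1 → 3: 13 + 20 + 15 = 48
The minimum is 16.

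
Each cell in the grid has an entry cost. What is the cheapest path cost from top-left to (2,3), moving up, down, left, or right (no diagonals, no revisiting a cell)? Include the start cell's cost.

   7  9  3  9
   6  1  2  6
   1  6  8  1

23

Cheapest: r0c0 → r1c0 → r1c1 → r1c2 → r1c3 → r2c3
  7 + 6 + 1 + 2 + 6 + 1 = 23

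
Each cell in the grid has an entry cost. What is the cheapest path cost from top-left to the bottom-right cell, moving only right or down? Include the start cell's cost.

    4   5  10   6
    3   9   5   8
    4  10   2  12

35

Path [0,0] [1,0] [1,1] [1,2] [2,2] [2,3]: 4 + 3 + 9 + 5 + 2 + 12 = 35.
For comparison, the top-then-right route costs 45.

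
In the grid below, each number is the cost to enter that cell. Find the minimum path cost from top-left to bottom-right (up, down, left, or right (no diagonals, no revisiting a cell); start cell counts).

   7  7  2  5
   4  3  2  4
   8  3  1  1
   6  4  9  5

Take [0,0]→[1,0]→[1,1]→[1,2]→[2,2]→[2,3]→[3,3] for a total of 7 + 4 + 3 + 2 + 1 + 1 + 5 = 23.

23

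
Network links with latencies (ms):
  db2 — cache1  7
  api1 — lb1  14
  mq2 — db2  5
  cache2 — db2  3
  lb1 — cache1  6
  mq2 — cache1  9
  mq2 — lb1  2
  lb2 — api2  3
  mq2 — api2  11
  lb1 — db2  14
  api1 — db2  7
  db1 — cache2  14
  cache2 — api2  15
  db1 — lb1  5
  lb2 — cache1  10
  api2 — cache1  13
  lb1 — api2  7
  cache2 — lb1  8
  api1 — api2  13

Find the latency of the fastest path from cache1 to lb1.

6

Comparing a few candidate routes:
cache1→mq2→lb1: 9 + 2 = 11
cache1→lb1: 6
cache1→db2→mq2→lb1: 7 + 5 + 2 = 14
Best route has total 6 ms.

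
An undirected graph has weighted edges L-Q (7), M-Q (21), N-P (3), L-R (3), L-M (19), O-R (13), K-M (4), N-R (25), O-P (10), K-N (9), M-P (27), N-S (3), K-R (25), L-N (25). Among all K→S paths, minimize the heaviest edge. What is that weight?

9

Comparing a few candidate routes:
K - N - S: max(9, 3) = 9
K - M - L - R - O - P - N - S: max(4, 19, 3, 13, 10, 3, 3) = 19
K - M - Q - L - R - O - P - N - S: max(4, 21, 7, 3, 13, 10, 3, 3) = 21
Best route has worst link 9.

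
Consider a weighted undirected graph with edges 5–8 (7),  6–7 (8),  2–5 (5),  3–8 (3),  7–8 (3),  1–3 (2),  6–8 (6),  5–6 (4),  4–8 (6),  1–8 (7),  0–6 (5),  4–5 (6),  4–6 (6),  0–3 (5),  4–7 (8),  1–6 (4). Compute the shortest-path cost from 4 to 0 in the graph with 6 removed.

Routes from 4 to 0 avoiding 6:
4 -> 5 -> 8 -> 3 -> 0: 6 + 7 + 3 + 5 = 21
4 -> 8 -> 1 -> 3 -> 0: 6 + 7 + 2 + 5 = 20
4 -> 7 -> 8 -> 1 -> 3 -> 0: 8 + 3 + 7 + 2 + 5 = 25
4 -> 5 -> 8 -> 1 -> 3 -> 0: 6 + 7 + 7 + 2 + 5 = 27
4 -> 8 -> 3 -> 0: 6 + 3 + 5 = 14
4 -> 7 -> 8 -> 3 -> 0: 8 + 3 + 3 + 5 = 19
Shortest: 14.

14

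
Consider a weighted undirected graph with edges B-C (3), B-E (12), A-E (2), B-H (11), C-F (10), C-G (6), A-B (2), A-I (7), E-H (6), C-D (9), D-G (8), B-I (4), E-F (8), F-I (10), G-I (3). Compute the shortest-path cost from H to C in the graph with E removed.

Some routes from H to C avoiding E:
H - B - I - G - D - C: 11 + 4 + 3 + 8 + 9 = 35
H - B - A - I - G - C: 11 + 2 + 7 + 3 + 6 = 29
H - B - C: 11 + 3 = 14
H - B - I - G - C: 11 + 4 + 3 + 6 = 24
The minimum is 14.

14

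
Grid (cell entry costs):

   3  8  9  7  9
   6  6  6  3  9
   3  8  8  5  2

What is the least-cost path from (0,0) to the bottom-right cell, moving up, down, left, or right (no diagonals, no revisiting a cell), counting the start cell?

Take r0c0 → r1c0 → r1c1 → r1c2 → r1c3 → r2c3 → r2c4 for a total of 3 + 6 + 6 + 6 + 3 + 5 + 2 = 31.

31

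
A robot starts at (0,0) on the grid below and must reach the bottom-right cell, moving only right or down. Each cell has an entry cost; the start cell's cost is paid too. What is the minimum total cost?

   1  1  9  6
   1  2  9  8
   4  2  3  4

13

One optimal route is (0,0) -> (0,1) -> (1,1) -> (2,1) -> (2,2) -> (2,3).
Its cost is 1 + 1 + 2 + 2 + 3 + 4 = 13.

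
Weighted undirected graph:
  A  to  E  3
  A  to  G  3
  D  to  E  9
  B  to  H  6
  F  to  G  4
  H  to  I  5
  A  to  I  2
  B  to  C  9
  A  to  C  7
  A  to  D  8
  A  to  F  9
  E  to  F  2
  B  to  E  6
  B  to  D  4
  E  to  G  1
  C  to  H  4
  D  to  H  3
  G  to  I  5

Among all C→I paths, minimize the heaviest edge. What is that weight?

Checking several routes:
C-H-I: max(4, 5) = 5
C-H-B-E-A-I: max(4, 6, 6, 3, 2) = 6
C-H-B-E-F-G-I: max(4, 6, 6, 2, 4, 5) = 6
C-H-B-E-F-G-A-I: max(4, 6, 6, 2, 4, 3, 2) = 6
C-H-B-E-G-I: max(4, 6, 6, 1, 5) = 6
C-H-B-E-A-G-I: max(4, 6, 6, 3, 3, 5) = 6
The minimum achievable maximum is 5.

5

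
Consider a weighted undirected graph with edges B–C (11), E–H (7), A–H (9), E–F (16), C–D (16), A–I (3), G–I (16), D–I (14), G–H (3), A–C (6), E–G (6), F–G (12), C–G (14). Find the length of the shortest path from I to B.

Checking several routes:
I -> G -> H -> A -> C -> B: 16 + 3 + 9 + 6 + 11 = 45
I -> A -> H -> E -> G -> C -> B: 3 + 9 + 7 + 6 + 14 + 11 = 50
I -> A -> H -> G -> C -> B: 3 + 9 + 3 + 14 + 11 = 40
I -> G -> C -> B: 16 + 14 + 11 = 41
I -> D -> C -> B: 14 + 16 + 11 = 41
I -> A -> C -> B: 3 + 6 + 11 = 20
Shortest: 20.

20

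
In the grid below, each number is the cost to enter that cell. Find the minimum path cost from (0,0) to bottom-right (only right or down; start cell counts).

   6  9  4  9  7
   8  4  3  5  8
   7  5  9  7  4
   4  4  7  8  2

Best path: (0,0) → (1,0) → (1,1) → (1,2) → (1,3) → (2,3) → (2,4) → (3,4)
Cost: 6 + 8 + 4 + 3 + 5 + 7 + 4 + 2 = 39
(Top row then right column would cost 49.)

39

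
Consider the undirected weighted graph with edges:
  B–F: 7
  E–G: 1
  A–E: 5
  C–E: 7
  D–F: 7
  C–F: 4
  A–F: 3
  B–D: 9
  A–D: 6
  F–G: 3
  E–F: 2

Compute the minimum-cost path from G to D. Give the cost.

A few of the G→D routes:
G→F→A→D: 3 + 3 + 6 = 12
G→E→A→D: 1 + 5 + 6 = 12
G→F→D: 3 + 7 = 10
G→E→A→F→D: 1 + 5 + 3 + 7 = 16
G→E→F→A→D: 1 + 2 + 3 + 6 = 12
G→E→F→D: 1 + 2 + 7 = 10
Shortest: 10.

10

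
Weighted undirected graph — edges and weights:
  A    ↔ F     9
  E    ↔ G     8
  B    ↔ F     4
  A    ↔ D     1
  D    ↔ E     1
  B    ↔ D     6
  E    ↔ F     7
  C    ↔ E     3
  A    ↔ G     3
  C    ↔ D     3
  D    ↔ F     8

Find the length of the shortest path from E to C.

3

Comparing a few candidate routes:
E→F→B→D→C: 7 + 4 + 6 + 3 = 20
E→G→A→D→C: 8 + 3 + 1 + 3 = 15
E→D→C: 1 + 3 = 4
E→F→D→C: 7 + 8 + 3 = 18
E→F→A→D→C: 7 + 9 + 1 + 3 = 20
E→C: 3
The minimum is 3.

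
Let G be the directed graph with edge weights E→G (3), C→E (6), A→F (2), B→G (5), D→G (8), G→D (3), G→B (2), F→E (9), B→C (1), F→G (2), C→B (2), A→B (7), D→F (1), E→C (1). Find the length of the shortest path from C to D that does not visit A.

Paths from C to D avoiding A:
C - E - G - D: 6 + 3 + 3 = 12
C - B - G - D: 2 + 5 + 3 = 10
Shortest: 10.

10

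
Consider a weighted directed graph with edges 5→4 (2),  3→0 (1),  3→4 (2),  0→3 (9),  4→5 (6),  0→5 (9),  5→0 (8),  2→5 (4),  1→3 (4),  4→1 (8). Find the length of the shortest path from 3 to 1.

Paths from 3 to 1:
3 → 0 → 5 → 4 → 1: 1 + 9 + 2 + 8 = 20
3 → 4 → 1: 2 + 8 = 10
Shortest: 10.

10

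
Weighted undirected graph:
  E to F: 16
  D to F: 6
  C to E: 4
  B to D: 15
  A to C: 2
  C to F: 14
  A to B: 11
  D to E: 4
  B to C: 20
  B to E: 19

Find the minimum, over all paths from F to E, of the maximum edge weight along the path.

6

A few of the F→E routes:
F → E: max(16) = 16
F → C → A → B → D → E: max(14, 2, 11, 15, 4) = 15
F → D → B → A → C → E: max(6, 15, 11, 2, 4) = 15
F → C → E: max(14, 4) = 14
F → D → E: max(6, 4) = 6
F → D → B → E: max(6, 15, 19) = 19
The minimum achievable maximum is 6.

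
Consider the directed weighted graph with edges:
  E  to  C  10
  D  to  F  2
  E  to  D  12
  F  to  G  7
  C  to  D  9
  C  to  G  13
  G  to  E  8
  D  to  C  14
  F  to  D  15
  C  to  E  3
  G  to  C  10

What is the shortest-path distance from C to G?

Routes from C to G:
C → E → D → F → G: 3 + 12 + 2 + 7 = 24
C → D → F → G: 9 + 2 + 7 = 18
C → G: 13
Shortest: 13.

13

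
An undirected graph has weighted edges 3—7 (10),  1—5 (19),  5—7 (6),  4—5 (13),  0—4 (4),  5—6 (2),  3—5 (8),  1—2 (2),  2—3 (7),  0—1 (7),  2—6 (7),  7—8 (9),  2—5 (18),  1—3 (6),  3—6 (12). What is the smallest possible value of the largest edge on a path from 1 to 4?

7

A few of the 1→4 routes:
1-3-7-5-4: max(6, 10, 6, 13) = 13
1-0-4: max(7, 4) = 7
1-3-6-5-4: max(6, 12, 2, 13) = 13
1-3-2-6-5-4: max(6, 7, 7, 2, 13) = 13
1-3-5-4: max(6, 8, 13) = 13
The minimum achievable maximum is 7.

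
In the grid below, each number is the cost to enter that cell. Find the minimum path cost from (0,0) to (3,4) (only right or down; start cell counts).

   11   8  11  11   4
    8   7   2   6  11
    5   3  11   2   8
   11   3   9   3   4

43

One optimal route is r0c0 r0c1 r1c1 r1c2 r1c3 r2c3 r3c3 r3c4.
Its cost is 11 + 8 + 7 + 2 + 6 + 2 + 3 + 4 = 43.
For comparison, the top-then-right route costs 68.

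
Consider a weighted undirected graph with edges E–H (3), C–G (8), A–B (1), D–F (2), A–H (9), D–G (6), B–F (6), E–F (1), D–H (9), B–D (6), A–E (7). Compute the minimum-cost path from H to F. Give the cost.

4

A few of the H→F routes:
H -> A -> B -> F: 9 + 1 + 6 = 16
H -> E -> A -> B -> F: 3 + 7 + 1 + 6 = 17
H -> D -> F: 9 + 2 = 11
H -> E -> F: 3 + 1 = 4
Best route has total 4.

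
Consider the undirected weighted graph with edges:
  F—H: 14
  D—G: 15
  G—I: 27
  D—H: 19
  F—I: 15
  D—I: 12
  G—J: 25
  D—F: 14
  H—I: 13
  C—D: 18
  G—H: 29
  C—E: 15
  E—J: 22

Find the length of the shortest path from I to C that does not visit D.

89

Routes from I to C avoiding D:
I -> F -> H -> G -> J -> E -> C: 15 + 14 + 29 + 25 + 22 + 15 = 120
I -> G -> J -> E -> C: 27 + 25 + 22 + 15 = 89
I -> H -> G -> J -> E -> C: 13 + 29 + 25 + 22 + 15 = 104
Best route has total 89.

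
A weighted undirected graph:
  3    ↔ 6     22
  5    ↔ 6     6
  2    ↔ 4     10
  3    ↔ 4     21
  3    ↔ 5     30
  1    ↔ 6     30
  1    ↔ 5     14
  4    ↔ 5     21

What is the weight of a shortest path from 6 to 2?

37

Paths from 6 to 2:
6→5→4→2: 6 + 21 + 10 = 37
6→1→5→3→4→2: 30 + 14 + 30 + 21 + 10 = 105
6→3→5→4→2: 22 + 30 + 21 + 10 = 83
6→5→3→4→2: 6 + 30 + 21 + 10 = 67
6→3→4→2: 22 + 21 + 10 = 53
6→1→5→4→2: 30 + 14 + 21 + 10 = 75
Shortest: 37.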